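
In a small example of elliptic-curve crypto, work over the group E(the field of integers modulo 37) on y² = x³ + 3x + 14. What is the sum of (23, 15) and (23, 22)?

O

The two points share x = 23 and their y-coordinates satisfy 15 + 22 ≡ 0 (mod 37), so they are inverses. Their sum is 𝒪.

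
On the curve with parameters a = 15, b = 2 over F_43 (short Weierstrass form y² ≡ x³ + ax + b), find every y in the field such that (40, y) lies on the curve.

4, 39

x³ + 15x + 2 = 64602 ≡ 16 (mod 43).
Square roots of 16 mod 43: 4 and 39 (since 4² = 16 ≡ 16).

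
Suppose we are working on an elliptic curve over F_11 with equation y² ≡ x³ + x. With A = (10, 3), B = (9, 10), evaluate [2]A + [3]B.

O

First 2A:
Repeated addition: build up to 2A.
2A: tangent at (10, 3): λ = (3·10² + 1)/(2·3) ≡ 4/6. 6⁻¹ ≡ 2 (mod 11), so λ ≡ 4·2 ≡ 8.
  x = λ² - 10 - 10 = 64 - 20 ≡ 0; y = λ·(10 - 0) - 3 ≡ 0. → (0, 0)
2A = (0, 0).
Next 3B:
Repeated addition: build up to 3B.
2B: tangent at (9, 10): λ = (3·9² + 1)/(2·10) ≡ 2/9. 9⁻¹ ≡ 5 (mod 11) since 9·5 = 45 ≡ 1, so λ ≡ 2·5 ≡ 10.
  x = λ² - 9 - 9 = 100 - 18 ≡ 5; y = λ·(9 - 5) - 10 ≡ 8. → (5, 8)
3B: (5, 8) + (9, 10). λ = (10 - 8)/(9 - 5) ≡ 2/4 mod 11. 4⁻¹ ≡ 3 (mod 11), so λ ≡ 6.
  x = λ² - 5 - 9 = 36 - 14 ≡ 0; y = λ·(5 - 0) - 8 ≡ 0. → (0, 0)
3B = (0, 0).
Finally 2A + 3B:
(0, 0) + (0, 0): same x and y₁ ≡ -y₂, so the sum is O.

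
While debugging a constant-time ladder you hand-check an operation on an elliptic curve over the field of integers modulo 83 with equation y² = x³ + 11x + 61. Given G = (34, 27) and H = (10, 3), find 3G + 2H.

First 3G:
Repeated addition: build up to 3G.
2G: tangent at (34, 27): λ = (3·34² + 11)/(2·27) ≡ 76/54. 54⁻¹ ≡ 20 (mod 83), so λ ≡ 76·20 ≡ 26.
  x = λ² - 34 - 34 = 676 - 68 ≡ 27; y = λ·(34 - 27) - 27 ≡ 72. → (27, 72)
3G: (27, 72) + (34, 27). λ = (27 - 72)/(34 - 27) ≡ 38/7 mod 83. 7⁻¹ ≡ 12 (mod 83) since 7·12 = 84 ≡ 1, so λ ≡ 41.
  x = λ² - 27 - 34 = 1681 - 61 ≡ 43; y = λ·(27 - 43) - 72 ≡ 19. → (43, 19)
3G = (43, 19).
Next 2H:
Repeated addition: build up to 2H.
2H: tangent at (10, 3): λ = (3·10² + 11)/(2·3) ≡ 62/6. 6⁻¹ ≡ 14 (mod 83), so λ ≡ 62·14 ≡ 38.
  x = λ² - 10 - 10 = 1444 - 20 ≡ 13; y = λ·(10 - 13) - 3 ≡ 49. → (13, 49)
2H = (13, 49).
Finally 3G + 2H:
(43, 19) + (13, 49). λ = (49 - 19)/(13 - 43) ≡ 30/53 mod 83. 53⁻¹ ≡ 47 (mod 83), so λ ≡ 82.
  x = λ² - 43 - 13 = 6724 - 56 ≡ 28; y = λ·(43 - 28) - 19 ≡ 49. → (28, 49)

(28, 49)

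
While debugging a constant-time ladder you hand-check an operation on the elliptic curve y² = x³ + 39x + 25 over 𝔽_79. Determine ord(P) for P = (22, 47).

2P: tangent at (22, 47): λ = (3·22² + 39)/(2·47) ≡ 69/15. 15⁻¹ ≡ 58 (mod 79) since 15·58 = 870 ≡ 1, so λ ≡ 69·58 ≡ 52.
  x = λ² - 22 - 22 = 2704 - 44 ≡ 53; y = λ·(22 - 53) - 47 ≡ 0. → (53, 0)
3P: (53, 0) + (22, 47). λ = (47 - 0)/(22 - 53) ≡ 47/48 mod 79. 48⁻¹ ≡ 28 (mod 79), so λ ≡ 52.
  x = λ² - 53 - 22 = 2704 - 75 ≡ 22; y = λ·(53 - 22) - 0 ≡ 32. → (22, 32)
4P: (22, 32) + (22, 47): same x and y₁ ≡ -y₂, so the sum is the point at infinity.
4P = the point at infinity, so the order is 4.

4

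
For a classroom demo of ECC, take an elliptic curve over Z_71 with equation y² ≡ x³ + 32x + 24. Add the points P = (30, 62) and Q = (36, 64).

(13, 62)

(30, 62) + (36, 64). λ = (64 - 62)/(36 - 30) ≡ 2/6 mod 71. 6⁻¹ ≡ 12 (mod 71), so λ ≡ 24.
  x = λ² - 30 - 36 = 576 - 66 ≡ 13; y = λ·(30 - 13) - 62 ≡ 62. → (13, 62)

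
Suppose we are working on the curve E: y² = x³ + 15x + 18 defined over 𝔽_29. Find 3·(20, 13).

(6, 18)

Write P = (20, 13).
Repeated addition: build up to 3P.
2P: tangent at (20, 13): λ = (3·20² + 15)/(2·13) ≡ 26/26. 26⁻¹ ≡ 19 (mod 29), so λ ≡ 26·19 ≡ 1.
  x = λ² - 20 - 20 = 1 - 40 ≡ 19; y = λ·(20 - 19) - 13 ≡ 17. → (19, 17)
3P: (19, 17) + (20, 13). λ = (13 - 17)/(20 - 19) ≡ 25/1 mod 29. 1⁻¹ ≡ 1 (mod 29), so λ ≡ 25.
  x = λ² - 19 - 20 = 625 - 39 ≡ 6; y = λ·(19 - 6) - 17 ≡ 18. → (6, 18)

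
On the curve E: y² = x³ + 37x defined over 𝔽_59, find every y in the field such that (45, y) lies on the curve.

x³ + 37x + 0 = 92790 ≡ 42 (mod 59).
42 is a non-residue mod 59; no y exists.

none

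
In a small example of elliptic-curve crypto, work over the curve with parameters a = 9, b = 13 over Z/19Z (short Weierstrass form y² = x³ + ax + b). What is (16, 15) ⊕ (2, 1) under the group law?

(16, 15) + (2, 1). λ = (1 - 15)/(2 - 16) ≡ 5/5 mod 19. 5⁻¹ ≡ 4 (mod 19), so λ ≡ 1.
  x = λ² - 16 - 2 = 1 - 18 ≡ 2; y = λ·(16 - 2) - 15 ≡ 18. → (2, 18)

(2, 18)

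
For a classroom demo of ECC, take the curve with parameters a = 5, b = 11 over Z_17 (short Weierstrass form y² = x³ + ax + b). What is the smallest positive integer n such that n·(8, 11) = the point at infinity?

2P: tangent at (8, 11): λ = (3·8² + 5)/(2·11) ≡ 10/5. 5⁻¹ ≡ 7 (mod 17), so λ ≡ 10·7 ≡ 2.
  x = λ² - 8 - 8 = 4 - 16 ≡ 5; y = λ·(8 - 5) - 11 ≡ 12. → (5, 12)
3P: (5, 12) + (8, 11). λ = (11 - 12)/(8 - 5) ≡ 16/3 mod 17. 3⁻¹ ≡ 6 (mod 17) since 3·6 = 18 ≡ 1, so λ ≡ 11.
  x = λ² - 5 - 8 = 121 - 13 ≡ 6; y = λ·(5 - 6) - 12 ≡ 11. → (6, 11)
4P: (6, 11) + (8, 11). λ = (11 - 11)/(8 - 6) ≡ 0/2 mod 17. 2⁻¹ ≡ 9 (mod 17), so λ ≡ 0.
  x = λ² - 6 - 8 = 0 - 14 ≡ 3; y = λ·(6 - 3) - 11 ≡ 6. → (3, 6)
5P: (3, 6) + (8, 11). λ = (11 - 6)/(8 - 3) ≡ 5/5 mod 17. 5⁻¹ ≡ 7 (mod 17) since 5·7 = 35 ≡ 1, so λ ≡ 1.
  x = λ² - 3 - 8 = 1 - 11 ≡ 7; y = λ·(3 - 7) - 6 ≡ 7. → (7, 7)
6P: (7, 7) + (8, 11). λ = (11 - 7)/(8 - 7) ≡ 4/1 mod 17. 1⁻¹ ≡ 1 (mod 17), so λ ≡ 4.
  x = λ² - 7 - 8 = 16 - 15 ≡ 1; y = λ·(7 - 1) - 7 ≡ 0. → (1, 0)
7P: (1, 0) + (8, 11). λ = (11 - 0)/(8 - 1) ≡ 11/7 mod 17. 7⁻¹ ≡ 5 (mod 17), so λ ≡ 4.
  x = λ² - 1 - 8 = 16 - 9 ≡ 7; y = λ·(1 - 7) - 0 ≡ 10. → (7, 10)
8P: (7, 10) + (8, 11). λ = (11 - 10)/(8 - 7) ≡ 1/1 mod 17. 1⁻¹ ≡ 1 (mod 17), so λ ≡ 1.
  x = λ² - 7 - 8 = 1 - 15 ≡ 3; y = λ·(7 - 3) - 10 ≡ 11. → (3, 11)
9P: (3, 11) + (8, 11). λ = (11 - 11)/(8 - 3) ≡ 0/5 mod 17. 5⁻¹ ≡ 7 (mod 17), so λ ≡ 0.
  x = λ² - 3 - 8 = 0 - 11 ≡ 6; y = λ·(3 - 6) - 11 ≡ 6. → (6, 6)
10P: (6, 6) + (8, 11). λ = (11 - 6)/(8 - 6) ≡ 5/2 mod 17. 2⁻¹ ≡ 9 (mod 17) since 2·9 = 18 ≡ 1, so λ ≡ 11.
  x = λ² - 6 - 8 = 121 - 14 ≡ 5; y = λ·(6 - 5) - 6 ≡ 5. → (5, 5)
11P: (5, 5) + (8, 11). λ = (11 - 5)/(8 - 5) ≡ 6/3 mod 17. 3⁻¹ ≡ 6 (mod 17) since 3·6 = 18 ≡ 1, so λ ≡ 2.
  x = λ² - 5 - 8 = 4 - 13 ≡ 8; y = λ·(5 - 8) - 5 ≡ 6. → (8, 6)
12P: (8, 6) + (8, 11): same x and y₁ ≡ -y₂, so the sum is the point at infinity.
12P = the point at infinity, so the order is 12.

12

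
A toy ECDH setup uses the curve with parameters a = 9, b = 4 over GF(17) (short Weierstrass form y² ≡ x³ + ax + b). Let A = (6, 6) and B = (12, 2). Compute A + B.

(6, 6) + (12, 2). λ = (2 - 6)/(12 - 6) ≡ 13/6 mod 17. 6⁻¹ ≡ 3 (mod 17), so λ ≡ 5.
  x = λ² - 6 - 12 = 25 - 18 ≡ 7; y = λ·(6 - 7) - 6 ≡ 6. → (7, 6)

(7, 6)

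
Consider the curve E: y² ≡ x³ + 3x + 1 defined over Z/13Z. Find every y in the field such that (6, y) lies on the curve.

1, 12

x³ + 3x + 1 = 235 ≡ 1 (mod 13).
Square roots of 1 mod 13: 1 and 12 (since 1² = 1 ≡ 1).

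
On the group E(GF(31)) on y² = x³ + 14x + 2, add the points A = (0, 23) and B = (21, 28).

(0, 23) + (21, 28). λ = (28 - 23)/(21 - 0) ≡ 5/21 mod 31. 21⁻¹ ≡ 3 (mod 31) since 21·3 = 63 ≡ 1, so λ ≡ 15.
  x = λ² - 0 - 21 = 225 - 21 ≡ 18; y = λ·(0 - 18) - 23 ≡ 17. → (18, 17)

(18, 17)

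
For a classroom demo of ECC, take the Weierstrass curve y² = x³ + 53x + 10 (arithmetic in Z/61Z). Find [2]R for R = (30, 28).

(6, 19)

tangent at (30, 28): λ = (3·30² + 53)/(2·28) ≡ 8/56. 56⁻¹ ≡ 12 (mod 61), so λ ≡ 8·12 ≡ 35.
  x = λ² - 30 - 30 = 1225 - 60 ≡ 6; y = λ·(30 - 6) - 28 ≡ 19. → (6, 19)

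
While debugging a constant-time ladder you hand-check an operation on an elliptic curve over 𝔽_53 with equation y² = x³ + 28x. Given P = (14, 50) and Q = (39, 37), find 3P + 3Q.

First 3P:
Repeated addition: build up to 3P.
2P: tangent at (14, 50): λ = (3·14² + 28)/(2·50) ≡ 33/47. 47⁻¹ ≡ 44 (mod 53) since 47·44 = 2068 ≡ 1, so λ ≡ 33·44 ≡ 21.
  x = λ² - 14 - 14 = 441 - 28 ≡ 42; y = λ·(14 - 42) - 50 ≡ 51. → (42, 51)
3P: (42, 51) + (14, 50). λ = (50 - 51)/(14 - 42) ≡ 52/25 mod 53. 25⁻¹ ≡ 17 (mod 53), so λ ≡ 36.
  x = λ² - 42 - 14 = 1296 - 56 ≡ 21; y = λ·(42 - 21) - 51 ≡ 16. → (21, 16)
3P = (21, 16).
Next 3Q:
Repeated addition: build up to 3Q.
2Q: tangent at (39, 37): λ = (3·39² + 28)/(2·37) ≡ 33/21. 21⁻¹ ≡ 48 (mod 53) since 21·48 = 1008 ≡ 1, so λ ≡ 33·48 ≡ 47.
  x = λ² - 39 - 39 = 2209 - 78 ≡ 11; y = λ·(39 - 11) - 37 ≡ 7. → (11, 7)
3Q: (11, 7) + (39, 37). λ = (37 - 7)/(39 - 11) ≡ 30/28 mod 53. 28⁻¹ ≡ 36 (mod 53), so λ ≡ 20.
  x = λ² - 11 - 39 = 400 - 50 ≡ 32; y = λ·(11 - 32) - 7 ≡ 50. → (32, 50)
3Q = (32, 50).
Finally 3P + 3Q:
(21, 16) + (32, 50). λ = (50 - 16)/(32 - 21) ≡ 34/11 mod 53. 11⁻¹ ≡ 29 (mod 53), so λ ≡ 32.
  x = λ² - 21 - 32 = 1024 - 53 ≡ 17; y = λ·(21 - 17) - 16 ≡ 6. → (17, 6)

(17, 6)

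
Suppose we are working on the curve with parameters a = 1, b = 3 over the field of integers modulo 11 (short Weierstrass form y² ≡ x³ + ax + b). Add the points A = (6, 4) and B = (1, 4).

(4, 7)

(6, 4) + (1, 4). λ = (4 - 4)/(1 - 6) ≡ 0/6 mod 11. 6⁻¹ ≡ 2 (mod 11), so λ ≡ 0.
  x = λ² - 6 - 1 = 0 - 7 ≡ 4; y = λ·(6 - 4) - 4 ≡ 7. → (4, 7)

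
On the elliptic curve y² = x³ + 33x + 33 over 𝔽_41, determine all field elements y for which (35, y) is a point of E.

none

x³ + 33x + 33 = 44063 ≡ 29 (mod 41).
29 is a non-residue mod 41; no y exists.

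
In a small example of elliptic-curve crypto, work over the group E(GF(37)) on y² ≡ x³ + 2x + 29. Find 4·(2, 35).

(9, 6)

Write P = (2, 35).
Repeated addition: build up to 4P.
2P: tangent at (2, 35): λ = (3·2² + 2)/(2·35) ≡ 14/33. 33⁻¹ ≡ 9 (mod 37), so λ ≡ 14·9 ≡ 15.
  x = λ² - 2 - 2 = 225 - 4 ≡ 36; y = λ·(2 - 36) - 35 ≡ 10. → (36, 10)
3P: (36, 10) + (2, 35). λ = (35 - 10)/(2 - 36) ≡ 25/3 mod 37. 3⁻¹ ≡ 25 (mod 37), so λ ≡ 33.
  x = λ² - 36 - 2 = 1089 - 38 ≡ 15; y = λ·(36 - 15) - 10 ≡ 17. → (15, 17)
4P: (15, 17) + (2, 35). λ = (35 - 17)/(2 - 15) ≡ 18/24 mod 37. 24⁻¹ ≡ 17 (mod 37) since 24·17 = 408 ≡ 1, so λ ≡ 10.
  x = λ² - 15 - 2 = 100 - 17 ≡ 9; y = λ·(15 - 9) - 17 ≡ 6. → (9, 6)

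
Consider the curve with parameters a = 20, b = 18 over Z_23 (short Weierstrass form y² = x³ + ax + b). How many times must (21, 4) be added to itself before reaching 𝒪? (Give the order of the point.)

2P: tangent at (21, 4): λ = (3·21² + 20)/(2·4) ≡ 9/8. 8⁻¹ ≡ 3 (mod 23) since 8·3 = 24 ≡ 1, so λ ≡ 9·3 ≡ 4.
  x = λ² - 21 - 21 = 16 - 42 ≡ 20; y = λ·(21 - 20) - 4 ≡ 0. → (20, 0)
3P: (20, 0) + (21, 4). λ = (4 - 0)/(21 - 20) ≡ 4/1 mod 23. 1⁻¹ ≡ 1 (mod 23) since 1·1 = 1 ≡ 1, so λ ≡ 4.
  x = λ² - 20 - 21 = 16 - 41 ≡ 21; y = λ·(20 - 21) - 0 ≡ 19. → (21, 19)
4P: (21, 19) + (21, 4): same x and y₁ ≡ -y₂, so the sum is 𝒪.
4P = 𝒪, so the order is 4.

4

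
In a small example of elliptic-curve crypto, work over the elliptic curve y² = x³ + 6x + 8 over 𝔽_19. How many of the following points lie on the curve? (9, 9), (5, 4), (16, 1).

1

(9, 9): 9² ≡ 5, rhs ≡ 12 → off.
(5, 4): 4² ≡ 16, rhs ≡ 11 → off.
(16, 1): 1² ≡ 1, rhs ≡ 1 → on.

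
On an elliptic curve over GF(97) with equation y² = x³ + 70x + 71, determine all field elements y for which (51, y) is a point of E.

none

x³ + 70x + 71 = 136292 ≡ 7 (mod 97).
7 is a non-residue mod 97; no y exists.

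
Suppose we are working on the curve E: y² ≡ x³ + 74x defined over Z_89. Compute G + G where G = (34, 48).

(4, 2)

tangent at (34, 48): λ = (3·34² + 74)/(2·48) ≡ 71/7. 7⁻¹ ≡ 51 (mod 89) since 7·51 = 357 ≡ 1, so λ ≡ 71·51 ≡ 61.
  x = λ² - 34 - 34 = 3721 - 68 ≡ 4; y = λ·(34 - 4) - 48 ≡ 2. → (4, 2)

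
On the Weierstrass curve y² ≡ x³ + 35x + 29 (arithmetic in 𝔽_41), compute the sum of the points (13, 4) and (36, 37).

(13, 4) + (36, 37). λ = (37 - 4)/(36 - 13) ≡ 33/23 mod 41. 23⁻¹ ≡ 25 (mod 41), so λ ≡ 5.
  x = λ² - 13 - 36 = 25 - 49 ≡ 17; y = λ·(13 - 17) - 4 ≡ 17. → (17, 17)

(17, 17)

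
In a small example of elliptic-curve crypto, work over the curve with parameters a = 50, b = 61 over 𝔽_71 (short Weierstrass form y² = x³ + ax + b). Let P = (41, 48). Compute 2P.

(19, 29)

tangent at (41, 48): λ = (3·41² + 50)/(2·48) ≡ 52/25. 25⁻¹ ≡ 54 (mod 71), so λ ≡ 52·54 ≡ 39.
  x = λ² - 41 - 41 = 1521 - 82 ≡ 19; y = λ·(41 - 19) - 48 ≡ 29. → (19, 29)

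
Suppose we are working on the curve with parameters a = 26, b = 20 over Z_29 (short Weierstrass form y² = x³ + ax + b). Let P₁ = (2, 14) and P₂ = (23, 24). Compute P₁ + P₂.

(11, 19)

(2, 14) + (23, 24). λ = (24 - 14)/(23 - 2) ≡ 10/21 mod 29. 21⁻¹ ≡ 18 (mod 29), so λ ≡ 6.
  x = λ² - 2 - 23 = 36 - 25 ≡ 11; y = λ·(2 - 11) - 14 ≡ 19. → (11, 19)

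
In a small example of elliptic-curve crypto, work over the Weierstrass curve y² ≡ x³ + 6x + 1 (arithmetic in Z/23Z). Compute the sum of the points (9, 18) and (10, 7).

(10, 16)

(9, 18) + (10, 7). λ = (7 - 18)/(10 - 9) ≡ 12/1 mod 23. 1⁻¹ ≡ 1 (mod 23), so λ ≡ 12.
  x = λ² - 9 - 10 = 144 - 19 ≡ 10; y = λ·(9 - 10) - 18 ≡ 16. → (10, 16)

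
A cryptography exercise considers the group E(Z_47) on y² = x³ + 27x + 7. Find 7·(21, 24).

(26, 7)

Write P = (21, 24).
Repeated addition: build up to 7P.
2P: tangent at (21, 24): λ = (3·21² + 27)/(2·24) ≡ 34/1. 1⁻¹ ≡ 1 (mod 47), so λ ≡ 34·1 ≡ 34.
  x = λ² - 21 - 21 = 1156 - 42 ≡ 33; y = λ·(21 - 33) - 24 ≡ 38. → (33, 38)
3P: (33, 38) + (21, 24). λ = (24 - 38)/(21 - 33) ≡ 33/35 mod 47. 35⁻¹ ≡ 43 (mod 47), so λ ≡ 9.
  x = λ² - 33 - 21 = 81 - 54 ≡ 27; y = λ·(33 - 27) - 38 ≡ 16. → (27, 16)
4P: (27, 16) + (21, 24). λ = (24 - 16)/(21 - 27) ≡ 8/41 mod 47. 41⁻¹ ≡ 39 (mod 47), so λ ≡ 30.
  x = λ² - 27 - 21 = 900 - 48 ≡ 6; y = λ·(27 - 6) - 16 ≡ 3. → (6, 3)
5P: (6, 3) + (21, 24). λ = (24 - 3)/(21 - 6) ≡ 21/15 mod 47. 15⁻¹ ≡ 22 (mod 47) since 15·22 = 330 ≡ 1, so λ ≡ 39.
  x = λ² - 6 - 21 = 1521 - 27 ≡ 37; y = λ·(6 - 37) - 3 ≡ 10. → (37, 10)
6P: (37, 10) + (21, 24). λ = (24 - 10)/(21 - 37) ≡ 14/31 mod 47. 31⁻¹ ≡ 44 (mod 47), so λ ≡ 5.
  x = λ² - 37 - 21 = 25 - 58 ≡ 14; y = λ·(37 - 14) - 10 ≡ 11. → (14, 11)
7P: (14, 11) + (21, 24). λ = (24 - 11)/(21 - 14) ≡ 13/7 mod 47. 7⁻¹ ≡ 27 (mod 47) since 7·27 = 189 ≡ 1, so λ ≡ 22.
  x = λ² - 14 - 21 = 484 - 35 ≡ 26; y = λ·(14 - 26) - 11 ≡ 7. → (26, 7)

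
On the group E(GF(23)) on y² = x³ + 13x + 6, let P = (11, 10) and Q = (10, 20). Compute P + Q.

(10, 3)

(11, 10) + (10, 20). λ = (20 - 10)/(10 - 11) ≡ 10/22 mod 23. 22⁻¹ ≡ 22 (mod 23), so λ ≡ 13.
  x = λ² - 11 - 10 = 169 - 21 ≡ 10; y = λ·(11 - 10) - 10 ≡ 3. → (10, 3)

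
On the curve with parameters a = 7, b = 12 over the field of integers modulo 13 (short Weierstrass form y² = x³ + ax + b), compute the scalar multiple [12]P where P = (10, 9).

Repeated addition: build up to 12P.
2P: tangent at (10, 9): λ = (3·10² + 7)/(2·9) ≡ 8/5. 5⁻¹ ≡ 8 (mod 13) since 5·8 = 40 ≡ 1, so λ ≡ 8·8 ≡ 12.
  x = λ² - 10 - 10 = 144 - 20 ≡ 7; y = λ·(10 - 7) - 9 ≡ 1. → (7, 1)
3P: (7, 1) + (10, 9). λ = (9 - 1)/(10 - 7) ≡ 8/3 mod 13. 3⁻¹ ≡ 9 (mod 13), so λ ≡ 7.
  x = λ² - 7 - 10 = 49 - 17 ≡ 6; y = λ·(7 - 6) - 1 ≡ 6. → (6, 6)
4P: (6, 6) + (10, 9). λ = (9 - 6)/(10 - 6) ≡ 3/4 mod 13. 4⁻¹ ≡ 10 (mod 13), so λ ≡ 4.
  x = λ² - 6 - 10 = 16 - 16 ≡ 0; y = λ·(6 - 0) - 6 ≡ 5. → (0, 5)
5P: (0, 5) + (10, 9). λ = (9 - 5)/(10 - 0) ≡ 4/10 mod 13. 10⁻¹ ≡ 4 (mod 13) since 10·4 = 40 ≡ 1, so λ ≡ 3.
  x = λ² - 0 - 10 = 9 - 10 ≡ 12; y = λ·(0 - 12) - 5 ≡ 11. → (12, 11)
6P: (12, 11) + (10, 9). λ = (9 - 11)/(10 - 12) ≡ 11/11 mod 13. 11⁻¹ ≡ 6 (mod 13), so λ ≡ 1.
  x = λ² - 12 - 10 = 1 - 22 ≡ 5; y = λ·(12 - 5) - 11 ≡ 9. → (5, 9)
7P: (5, 9) + (10, 9). λ = (9 - 9)/(10 - 5) ≡ 0/5 mod 13. 5⁻¹ ≡ 8 (mod 13), so λ ≡ 0.
  x = λ² - 5 - 10 = 0 - 15 ≡ 11; y = λ·(5 - 11) - 9 ≡ 4. → (11, 4)
8P: (11, 4) + (10, 9). λ = (9 - 4)/(10 - 11) ≡ 5/12 mod 13. 12⁻¹ ≡ 12 (mod 13), so λ ≡ 8.
  x = λ² - 11 - 10 = 64 - 21 ≡ 4; y = λ·(11 - 4) - 4 ≡ 0. → (4, 0)
9P: (4, 0) + (10, 9). λ = (9 - 0)/(10 - 4) ≡ 9/6 mod 13. 6⁻¹ ≡ 11 (mod 13) since 6·11 = 66 ≡ 1, so λ ≡ 8.
  x = λ² - 4 - 10 = 64 - 14 ≡ 11; y = λ·(4 - 11) - 0 ≡ 9. → (11, 9)
10P: (11, 9) + (10, 9). λ = (9 - 9)/(10 - 11) ≡ 0/12 mod 13. 12⁻¹ ≡ 12 (mod 13) since 12·12 = 144 ≡ 1, so λ ≡ 0.
  x = λ² - 11 - 10 = 0 - 21 ≡ 5; y = λ·(11 - 5) - 9 ≡ 4. → (5, 4)
11P: (5, 4) + (10, 9). λ = (9 - 4)/(10 - 5) ≡ 5/5 mod 13. 5⁻¹ ≡ 8 (mod 13), so λ ≡ 1.
  x = λ² - 5 - 10 = 1 - 15 ≡ 12; y = λ·(5 - 12) - 4 ≡ 2. → (12, 2)
12P: (12, 2) + (10, 9). λ = (9 - 2)/(10 - 12) ≡ 7/11 mod 13. 11⁻¹ ≡ 6 (mod 13), so λ ≡ 3.
  x = λ² - 12 - 10 = 9 - 22 ≡ 0; y = λ·(12 - 0) - 2 ≡ 8. → (0, 8)

(0, 8)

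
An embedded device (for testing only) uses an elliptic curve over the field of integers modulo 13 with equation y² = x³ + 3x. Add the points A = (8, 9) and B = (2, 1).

(12, 3)

(8, 9) + (2, 1). λ = (1 - 9)/(2 - 8) ≡ 5/7 mod 13. 7⁻¹ ≡ 2 (mod 13) since 7·2 = 14 ≡ 1, so λ ≡ 10.
  x = λ² - 8 - 2 = 100 - 10 ≡ 12; y = λ·(8 - 12) - 9 ≡ 3. → (12, 3)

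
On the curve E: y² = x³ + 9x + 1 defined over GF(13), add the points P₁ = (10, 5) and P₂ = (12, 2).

(3, 4)

(10, 5) + (12, 2). λ = (2 - 5)/(12 - 10) ≡ 10/2 mod 13. 2⁻¹ ≡ 7 (mod 13) since 2·7 = 14 ≡ 1, so λ ≡ 5.
  x = λ² - 10 - 12 = 25 - 22 ≡ 3; y = λ·(10 - 3) - 5 ≡ 4. → (3, 4)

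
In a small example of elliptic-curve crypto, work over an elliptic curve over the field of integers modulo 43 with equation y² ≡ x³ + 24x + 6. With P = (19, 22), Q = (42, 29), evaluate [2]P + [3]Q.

First 2P:
Repeated addition: build up to 2P.
2P: tangent at (19, 22): λ = (3·19² + 24)/(2·22) ≡ 32/1. 1⁻¹ ≡ 1 (mod 43), so λ ≡ 32·1 ≡ 32.
  x = λ² - 19 - 19 = 1024 - 38 ≡ 40; y = λ·(19 - 40) - 22 ≡ 37. → (40, 37)
2P = (40, 37).
Next 3Q:
Repeated addition: build up to 3Q.
2Q: tangent at (42, 29): λ = (3·42² + 24)/(2·29) ≡ 27/15. 15⁻¹ ≡ 23 (mod 43), so λ ≡ 27·23 ≡ 19.
  x = λ² - 42 - 42 = 361 - 84 ≡ 19; y = λ·(42 - 19) - 29 ≡ 21. → (19, 21)
3Q: (19, 21) + (42, 29). λ = (29 - 21)/(42 - 19) ≡ 8/23 mod 43. 23⁻¹ ≡ 15 (mod 43), so λ ≡ 34.
  x = λ² - 19 - 42 = 1156 - 61 ≡ 20; y = λ·(19 - 20) - 21 ≡ 31. → (20, 31)
3Q = (20, 31).
Finally 2P + 3Q:
(40, 37) + (20, 31). λ = (31 - 37)/(20 - 40) ≡ 37/23 mod 43. 23⁻¹ ≡ 15 (mod 43), so λ ≡ 39.
  x = λ² - 40 - 20 = 1521 - 60 ≡ 42; y = λ·(40 - 42) - 37 ≡ 14. → (42, 14)

(42, 14)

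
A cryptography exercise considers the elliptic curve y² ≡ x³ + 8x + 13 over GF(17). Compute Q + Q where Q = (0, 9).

(13, 6)

tangent at (0, 9): λ = (3·0² + 8)/(2·9) ≡ 8/1. 1⁻¹ ≡ 1 (mod 17) since 1·1 = 1 ≡ 1, so λ ≡ 8·1 ≡ 8.
  x = λ² - 0 - 0 = 64 - 0 ≡ 13; y = λ·(0 - 13) - 9 ≡ 6. → (13, 6)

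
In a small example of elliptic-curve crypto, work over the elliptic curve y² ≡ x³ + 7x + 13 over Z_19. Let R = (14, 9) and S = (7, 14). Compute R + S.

(14, 9) + (7, 14). λ = (14 - 9)/(7 - 14) ≡ 5/12 mod 19. 12⁻¹ ≡ 8 (mod 19) since 12·8 = 96 ≡ 1, so λ ≡ 2.
  x = λ² - 14 - 7 = 4 - 21 ≡ 2; y = λ·(14 - 2) - 9 ≡ 15. → (2, 15)

(2, 15)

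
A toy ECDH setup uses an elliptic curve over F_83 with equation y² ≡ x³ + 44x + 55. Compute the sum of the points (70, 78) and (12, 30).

(76, 63)

(70, 78) + (12, 30). λ = (30 - 78)/(12 - 70) ≡ 35/25 mod 83. 25⁻¹ ≡ 10 (mod 83), so λ ≡ 18.
  x = λ² - 70 - 12 = 324 - 82 ≡ 76; y = λ·(70 - 76) - 78 ≡ 63. → (76, 63)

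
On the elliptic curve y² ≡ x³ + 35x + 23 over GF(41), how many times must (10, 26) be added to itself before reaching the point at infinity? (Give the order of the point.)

10

2P: tangent at (10, 26): λ = (3·10² + 35)/(2·26) ≡ 7/11. 11⁻¹ ≡ 15 (mod 41) since 11·15 = 165 ≡ 1, so λ ≡ 7·15 ≡ 23.
  x = λ² - 10 - 10 = 529 - 20 ≡ 17; y = λ·(10 - 17) - 26 ≡ 18. → (17, 18)
3P: (17, 18) + (10, 26). λ = (26 - 18)/(10 - 17) ≡ 8/34 mod 41. 34⁻¹ ≡ 35 (mod 41), so λ ≡ 34.
  x = λ² - 17 - 10 = 1156 - 27 ≡ 22; y = λ·(17 - 22) - 18 ≡ 17. → (22, 17)
4P: (22, 17) + (10, 26). λ = (26 - 17)/(10 - 22) ≡ 9/29 mod 41. 29⁻¹ ≡ 17 (mod 41) since 29·17 = 493 ≡ 1, so λ ≡ 30.
  x = λ² - 22 - 10 = 900 - 32 ≡ 7; y = λ·(22 - 7) - 17 ≡ 23. → (7, 23)
5P: (7, 23) + (10, 26). λ = (26 - 23)/(10 - 7) ≡ 3/3 mod 41. 3⁻¹ ≡ 14 (mod 41), so λ ≡ 1.
  x = λ² - 7 - 10 = 1 - 17 ≡ 25; y = λ·(7 - 25) - 23 ≡ 0. → (25, 0)
6P: (25, 0) + (10, 26). λ = (26 - 0)/(10 - 25) ≡ 26/26 mod 41. 26⁻¹ ≡ 30 (mod 41), so λ ≡ 1.
  x = λ² - 25 - 10 = 1 - 35 ≡ 7; y = λ·(25 - 7) - 0 ≡ 18. → (7, 18)
7P: (7, 18) + (10, 26). λ = (26 - 18)/(10 - 7) ≡ 8/3 mod 41. 3⁻¹ ≡ 14 (mod 41) since 3·14 = 42 ≡ 1, so λ ≡ 30.
  x = λ² - 7 - 10 = 900 - 17 ≡ 22; y = λ·(7 - 22) - 18 ≡ 24. → (22, 24)
8P: (22, 24) + (10, 26). λ = (26 - 24)/(10 - 22) ≡ 2/29 mod 41. 29⁻¹ ≡ 17 (mod 41) since 29·17 = 493 ≡ 1, so λ ≡ 34.
  x = λ² - 22 - 10 = 1156 - 32 ≡ 17; y = λ·(22 - 17) - 24 ≡ 23. → (17, 23)
9P: (17, 23) + (10, 26). λ = (26 - 23)/(10 - 17) ≡ 3/34 mod 41. 34⁻¹ ≡ 35 (mod 41), so λ ≡ 23.
  x = λ² - 17 - 10 = 529 - 27 ≡ 10; y = λ·(17 - 10) - 23 ≡ 15. → (10, 15)
10P: (10, 15) + (10, 26): same x and y₁ ≡ -y₂, so the sum is the point at infinity.
10P = the point at infinity, so the order is 10.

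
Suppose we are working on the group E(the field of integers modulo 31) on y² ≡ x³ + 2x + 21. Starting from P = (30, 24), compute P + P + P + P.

(11, 17)

Double-and-add on 4 = (100)₂. Start with P = (30, 24) for the leading 1-bit.
double: tangent at (30, 24): λ = (3·30² + 2)/(2·24) ≡ 5/17. 17⁻¹ ≡ 11 (mod 31) since 17·11 = 187 ≡ 1, so λ ≡ 5·11 ≡ 24.
  x = λ² - 30 - 30 = 576 - 60 ≡ 20; y = λ·(30 - 20) - 24 ≡ 30. → (20, 30)
double: tangent at (20, 30): λ = (3·20² + 2)/(2·30) ≡ 24/29. 29⁻¹ ≡ 15 (mod 31), so λ ≡ 24·15 ≡ 19.
  x = λ² - 20 - 20 = 361 - 40 ≡ 11; y = λ·(20 - 11) - 30 ≡ 17. → (11, 17)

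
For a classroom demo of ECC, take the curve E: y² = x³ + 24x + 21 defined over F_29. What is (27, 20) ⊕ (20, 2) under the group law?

(27, 20) + (20, 2). λ = (2 - 20)/(20 - 27) ≡ 11/22 mod 29. 22⁻¹ ≡ 4 (mod 29), so λ ≡ 15.
  x = λ² - 27 - 20 = 225 - 47 ≡ 4; y = λ·(27 - 4) - 20 ≡ 6. → (4, 6)

(4, 6)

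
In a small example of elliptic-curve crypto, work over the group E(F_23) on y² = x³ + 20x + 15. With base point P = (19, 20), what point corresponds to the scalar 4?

(21, 17)

Repeated addition: build up to 4P.
2P: tangent at (19, 20): λ = (3·19² + 20)/(2·20) ≡ 22/17. 17⁻¹ ≡ 19 (mod 23), so λ ≡ 22·19 ≡ 4.
  x = λ² - 19 - 19 = 16 - 38 ≡ 1; y = λ·(19 - 1) - 20 ≡ 6. → (1, 6)
3P: (1, 6) + (19, 20). λ = (20 - 6)/(19 - 1) ≡ 14/18 mod 23. 18⁻¹ ≡ 9 (mod 23) since 18·9 = 162 ≡ 1, so λ ≡ 11.
  x = λ² - 1 - 19 = 121 - 20 ≡ 9; y = λ·(1 - 9) - 6 ≡ 21. → (9, 21)
4P: (9, 21) + (19, 20). λ = (20 - 21)/(19 - 9) ≡ 22/10 mod 23. 10⁻¹ ≡ 7 (mod 23), so λ ≡ 16.
  x = λ² - 9 - 19 = 256 - 28 ≡ 21; y = λ·(9 - 21) - 21 ≡ 17. → (21, 17)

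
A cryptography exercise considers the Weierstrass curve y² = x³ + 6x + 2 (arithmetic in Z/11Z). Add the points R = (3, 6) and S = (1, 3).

(3, 6) + (1, 3). λ = (3 - 6)/(1 - 3) ≡ 8/9 mod 11. 9⁻¹ ≡ 5 (mod 11), so λ ≡ 7.
  x = λ² - 3 - 1 = 49 - 4 ≡ 1; y = λ·(3 - 1) - 6 ≡ 8. → (1, 8)

(1, 8)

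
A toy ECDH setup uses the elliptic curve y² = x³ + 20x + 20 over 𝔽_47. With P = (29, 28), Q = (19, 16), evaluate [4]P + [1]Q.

First 4P:
Double-and-add on 4 = (100)₂. Start with P = (29, 28) for the leading 1-bit.
double: tangent at (29, 28): λ = (3·29² + 20)/(2·28) ≡ 5/9. 9⁻¹ ≡ 21 (mod 47) since 9·21 = 189 ≡ 1, so λ ≡ 5·21 ≡ 11.
  x = λ² - 29 - 29 = 121 - 58 ≡ 16; y = λ·(29 - 16) - 28 ≡ 21. → (16, 21)
double: tangent at (16, 21): λ = (3·16² + 20)/(2·21) ≡ 36/42. 42⁻¹ ≡ 28 (mod 47) since 42·28 = 1176 ≡ 1, so λ ≡ 36·28 ≡ 21.
  x = λ² - 16 - 16 = 441 - 32 ≡ 33; y = λ·(16 - 33) - 21 ≡ 45. → (33, 45)
4P = (33, 45).
Finally 4P + Q:
(33, 45) + (19, 16). λ = (16 - 45)/(19 - 33) ≡ 18/33 mod 47. 33⁻¹ ≡ 10 (mod 47) since 33·10 = 330 ≡ 1, so λ ≡ 39.
  x = λ² - 33 - 19 = 1521 - 52 ≡ 12; y = λ·(33 - 12) - 45 ≡ 22. → (12, 22)

(12, 22)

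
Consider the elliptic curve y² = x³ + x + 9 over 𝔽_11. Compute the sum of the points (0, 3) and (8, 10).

(0, 3) + (8, 10). λ = (10 - 3)/(8 - 0) ≡ 7/8 mod 11. 8⁻¹ ≡ 7 (mod 11) since 8·7 = 56 ≡ 1, so λ ≡ 5.
  x = λ² - 0 - 8 = 25 - 8 ≡ 6; y = λ·(0 - 6) - 3 ≡ 0. → (6, 0)

(6, 0)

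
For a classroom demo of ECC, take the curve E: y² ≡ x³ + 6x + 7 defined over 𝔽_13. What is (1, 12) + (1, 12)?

tangent at (1, 12): λ = (3·1² + 6)/(2·12) ≡ 9/11. 11⁻¹ ≡ 6 (mod 13), so λ ≡ 9·6 ≡ 2.
  x = λ² - 1 - 1 = 4 - 2 ≡ 2; y = λ·(1 - 2) - 12 ≡ 12. → (2, 12)

(2, 12)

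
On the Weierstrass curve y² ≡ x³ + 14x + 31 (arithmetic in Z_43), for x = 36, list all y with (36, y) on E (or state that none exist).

x³ + 14x + 31 = 47191 ≡ 20 (mod 43).
20 is a non-residue mod 43; no y exists.

none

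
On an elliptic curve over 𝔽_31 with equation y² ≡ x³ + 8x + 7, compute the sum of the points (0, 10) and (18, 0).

(0, 10) + (18, 0). λ = (0 - 10)/(18 - 0) ≡ 21/18 mod 31. 18⁻¹ ≡ 19 (mod 31) since 18·19 = 342 ≡ 1, so λ ≡ 27.
  x = λ² - 0 - 18 = 729 - 18 ≡ 29; y = λ·(0 - 29) - 10 ≡ 13. → (29, 13)

(29, 13)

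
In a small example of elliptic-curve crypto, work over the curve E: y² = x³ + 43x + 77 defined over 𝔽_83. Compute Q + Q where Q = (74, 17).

(25, 29)

tangent at (74, 17): λ = (3·74² + 43)/(2·17) ≡ 37/34. 34⁻¹ ≡ 22 (mod 83), so λ ≡ 37·22 ≡ 67.
  x = λ² - 74 - 74 = 4489 - 148 ≡ 25; y = λ·(74 - 25) - 17 ≡ 29. → (25, 29)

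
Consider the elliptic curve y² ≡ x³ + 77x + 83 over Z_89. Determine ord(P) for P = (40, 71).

4

2P: tangent at (40, 71): λ = (3·40² + 77)/(2·71) ≡ 71/53. 53⁻¹ ≡ 42 (mod 89) since 53·42 = 2226 ≡ 1, so λ ≡ 71·42 ≡ 45.
  x = λ² - 40 - 40 = 2025 - 80 ≡ 76; y = λ·(40 - 76) - 71 ≡ 0. → (76, 0)
3P: (76, 0) + (40, 71). λ = (71 - 0)/(40 - 76) ≡ 71/53 mod 89. 53⁻¹ ≡ 42 (mod 89), so λ ≡ 45.
  x = λ² - 76 - 40 = 2025 - 116 ≡ 40; y = λ·(76 - 40) - 0 ≡ 18. → (40, 18)
4P: (40, 18) + (40, 71): same x and y₁ ≡ -y₂, so the sum is O.
4P = O, so the order is 4.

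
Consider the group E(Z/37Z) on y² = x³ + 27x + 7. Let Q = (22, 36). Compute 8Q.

(16, 13)

Double-and-add on 8 = (1000)₂. Start with Q = (22, 36) for the leading 1-bit.
double: tangent at (22, 36): λ = (3·22² + 27)/(2·36) ≡ 36/35. 35⁻¹ ≡ 18 (mod 37), so λ ≡ 36·18 ≡ 19.
  x = λ² - 22 - 22 = 361 - 44 ≡ 21; y = λ·(22 - 21) - 36 ≡ 20. → (21, 20)
double: tangent at (21, 20): λ = (3·21² + 27)/(2·20) ≡ 18/3. 3⁻¹ ≡ 25 (mod 37), so λ ≡ 18·25 ≡ 6.
  x = λ² - 21 - 21 = 36 - 42 ≡ 31; y = λ·(21 - 31) - 20 ≡ 31. → (31, 31)
double: tangent at (31, 31): λ = (3·31² + 27)/(2·31) ≡ 24/25. 25⁻¹ ≡ 3 (mod 37) since 25·3 = 75 ≡ 1, so λ ≡ 24·3 ≡ 35.
  x = λ² - 31 - 31 = 1225 - 62 ≡ 16; y = λ·(31 - 16) - 31 ≡ 13. → (16, 13)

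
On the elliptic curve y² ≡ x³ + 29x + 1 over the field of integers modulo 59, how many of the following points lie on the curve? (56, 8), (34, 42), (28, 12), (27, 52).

(56, 8): 8² ≡ 5, rhs ≡ 5 → on.
(34, 42): 42² ≡ 53, rhs ≡ 53 → on.
(28, 12): 12² ≡ 26, rhs ≡ 50 → off.
(27, 52): 52² ≡ 49, rhs ≡ 53 → off.

2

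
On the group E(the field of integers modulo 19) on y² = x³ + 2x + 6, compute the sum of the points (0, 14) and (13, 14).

(0, 14) + (13, 14). λ = (14 - 14)/(13 - 0) ≡ 0/13 mod 19. 13⁻¹ ≡ 3 (mod 19), so λ ≡ 0.
  x = λ² - 0 - 13 = 0 - 13 ≡ 6; y = λ·(0 - 6) - 14 ≡ 5. → (6, 5)

(6, 5)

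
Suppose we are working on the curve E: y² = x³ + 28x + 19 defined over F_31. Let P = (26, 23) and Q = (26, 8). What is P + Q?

The two points share x = 26 and their y-coordinates satisfy 23 + 8 ≡ 0 (mod 31), so they are inverses. Their sum is 𝒪.

O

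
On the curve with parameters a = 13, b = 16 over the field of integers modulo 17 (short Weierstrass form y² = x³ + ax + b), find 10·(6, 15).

Write P = (6, 15).
Double-and-add on 10 = (1010)₂. Start with P = (6, 15) for the leading 1-bit.
double: tangent at (6, 15): λ = (3·6² + 13)/(2·15) ≡ 2/13. 13⁻¹ ≡ 4 (mod 17) since 13·4 = 52 ≡ 1, so λ ≡ 2·4 ≡ 8.
  x = λ² - 6 - 6 = 64 - 12 ≡ 1; y = λ·(6 - 1) - 15 ≡ 8. → (1, 8)
double: tangent at (1, 8): λ = (3·1² + 13)/(2·8) ≡ 16/16. 16⁻¹ ≡ 16 (mod 17), so λ ≡ 16·16 ≡ 1.
  x = λ² - 1 - 1 = 1 - 2 ≡ 16; y = λ·(1 - 16) - 8 ≡ 11. → (16, 11)
add P: (16, 11) + (6, 15). λ = (15 - 11)/(6 - 16) ≡ 4/7 mod 17. 7⁻¹ ≡ 5 (mod 17), so λ ≡ 3.
  x = λ² - 16 - 6 = 9 - 22 ≡ 4; y = λ·(16 - 4) - 11 ≡ 8. → (4, 8)
double: tangent at (4, 8): λ = (3·4² + 13)/(2·8) ≡ 10/16. 16⁻¹ ≡ 16 (mod 17), so λ ≡ 10·16 ≡ 7.
  x = λ² - 4 - 4 = 49 - 8 ≡ 7; y = λ·(4 - 7) - 8 ≡ 5. → (7, 5)

(7, 5)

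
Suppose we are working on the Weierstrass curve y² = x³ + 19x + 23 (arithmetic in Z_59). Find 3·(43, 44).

(45, 9)

Write Q = (43, 44).
Repeated addition: build up to 3Q.
2Q: tangent at (43, 44): λ = (3·43² + 19)/(2·44) ≡ 20/29. 29⁻¹ ≡ 57 (mod 59) since 29·57 = 1653 ≡ 1, so λ ≡ 20·57 ≡ 19.
  x = λ² - 43 - 43 = 361 - 86 ≡ 39; y = λ·(43 - 39) - 44 ≡ 32. → (39, 32)
3Q: (39, 32) + (43, 44). λ = (44 - 32)/(43 - 39) ≡ 12/4 mod 59. 4⁻¹ ≡ 15 (mod 59) since 4·15 = 60 ≡ 1, so λ ≡ 3.
  x = λ² - 39 - 43 = 9 - 82 ≡ 45; y = λ·(39 - 45) - 32 ≡ 9. → (45, 9)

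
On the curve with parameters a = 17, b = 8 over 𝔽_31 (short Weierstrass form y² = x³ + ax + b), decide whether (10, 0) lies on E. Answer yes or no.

yes

y² = 0² ≡ 0; x³ + 17x + 8 = 1178 ≡ 0 (mod 31). 0 = 0.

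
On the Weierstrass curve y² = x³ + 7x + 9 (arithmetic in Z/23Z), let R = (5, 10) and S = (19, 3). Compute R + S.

(5, 13)

(5, 10) + (19, 3). λ = (3 - 10)/(19 - 5) ≡ 16/14 mod 23. 14⁻¹ ≡ 5 (mod 23), so λ ≡ 11.
  x = λ² - 5 - 19 = 121 - 24 ≡ 5; y = λ·(5 - 5) - 10 ≡ 13. → (5, 13)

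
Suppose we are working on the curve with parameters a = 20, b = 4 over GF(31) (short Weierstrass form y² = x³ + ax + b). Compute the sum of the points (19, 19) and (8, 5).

(11, 25)

(19, 19) + (8, 5). λ = (5 - 19)/(8 - 19) ≡ 17/20 mod 31. 20⁻¹ ≡ 14 (mod 31), so λ ≡ 21.
  x = λ² - 19 - 8 = 441 - 27 ≡ 11; y = λ·(19 - 11) - 19 ≡ 25. → (11, 25)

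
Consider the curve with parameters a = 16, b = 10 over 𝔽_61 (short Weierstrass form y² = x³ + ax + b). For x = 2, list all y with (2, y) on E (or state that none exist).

none

x³ + 16x + 10 = 50 ≡ 50 (mod 61).
50 is a non-residue mod 61; no y exists.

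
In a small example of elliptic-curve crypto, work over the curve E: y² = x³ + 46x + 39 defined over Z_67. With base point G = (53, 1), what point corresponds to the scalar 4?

Repeated addition: build up to 4G.
2G: tangent at (53, 1): λ = (3·53² + 46)/(2·1) ≡ 31/2. 2⁻¹ ≡ 34 (mod 67), so λ ≡ 31·34 ≡ 49.
  x = λ² - 53 - 53 = 2401 - 106 ≡ 17; y = λ·(53 - 17) - 1 ≡ 21. → (17, 21)
3G: (17, 21) + (53, 1). λ = (1 - 21)/(53 - 17) ≡ 47/36 mod 67. 36⁻¹ ≡ 54 (mod 67), so λ ≡ 59.
  x = λ² - 17 - 53 = 3481 - 70 ≡ 61; y = λ·(17 - 61) - 21 ≡ 63. → (61, 63)
4G: (61, 63) + (53, 1). λ = (1 - 63)/(53 - 61) ≡ 5/59 mod 67. 59⁻¹ ≡ 25 (mod 67) since 59·25 = 1475 ≡ 1, so λ ≡ 58.
  x = λ² - 61 - 53 = 3364 - 114 ≡ 34; y = λ·(61 - 34) - 63 ≡ 29. → (34, 29)

(34, 29)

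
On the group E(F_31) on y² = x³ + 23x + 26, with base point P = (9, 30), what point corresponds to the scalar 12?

Repeated addition: build up to 12P.
2P: tangent at (9, 30): λ = (3·9² + 23)/(2·30) ≡ 18/29. 29⁻¹ ≡ 15 (mod 31) since 29·15 = 435 ≡ 1, so λ ≡ 18·15 ≡ 22.
  x = λ² - 9 - 9 = 484 - 18 ≡ 1; y = λ·(9 - 1) - 30 ≡ 22. → (1, 22)
3P: (1, 22) + (9, 30). λ = (30 - 22)/(9 - 1) ≡ 8/8 mod 31. 8⁻¹ ≡ 4 (mod 31), so λ ≡ 1.
  x = λ² - 1 - 9 = 1 - 10 ≡ 22; y = λ·(1 - 22) - 22 ≡ 19. → (22, 19)
4P: (22, 19) + (9, 30). λ = (30 - 19)/(9 - 22) ≡ 11/18 mod 31. 18⁻¹ ≡ 19 (mod 31) since 18·19 = 342 ≡ 1, so λ ≡ 23.
  x = λ² - 22 - 9 = 529 - 31 ≡ 2; y = λ·(22 - 2) - 19 ≡ 7. → (2, 7)
5P: (2, 7) + (9, 30). λ = (30 - 7)/(9 - 2) ≡ 23/7 mod 31. 7⁻¹ ≡ 9 (mod 31), so λ ≡ 21.
  x = λ² - 2 - 9 = 441 - 11 ≡ 27; y = λ·(2 - 27) - 7 ≡ 26. → (27, 26)
6P: (27, 26) + (9, 30). λ = (30 - 26)/(9 - 27) ≡ 4/13 mod 31. 13⁻¹ ≡ 12 (mod 31) since 13·12 = 156 ≡ 1, so λ ≡ 17.
  x = λ² - 27 - 9 = 289 - 36 ≡ 5; y = λ·(27 - 5) - 26 ≡ 7. → (5, 7)
7P: (5, 7) + (9, 30). λ = (30 - 7)/(9 - 5) ≡ 23/4 mod 31. 4⁻¹ ≡ 8 (mod 31), so λ ≡ 29.
  x = λ² - 5 - 9 = 841 - 14 ≡ 21; y = λ·(5 - 21) - 7 ≡ 25. → (21, 25)
8P: (21, 25) + (9, 30). λ = (30 - 25)/(9 - 21) ≡ 5/19 mod 31. 19⁻¹ ≡ 18 (mod 31) since 19·18 = 342 ≡ 1, so λ ≡ 28.
  x = λ² - 21 - 9 = 784 - 30 ≡ 10; y = λ·(21 - 10) - 25 ≡ 4. → (10, 4)
9P: (10, 4) + (9, 30). λ = (30 - 4)/(9 - 10) ≡ 26/30 mod 31. 30⁻¹ ≡ 30 (mod 31), so λ ≡ 5.
  x = λ² - 10 - 9 = 25 - 19 ≡ 6; y = λ·(10 - 6) - 4 ≡ 16. → (6, 16)
10P: (6, 16) + (9, 30). λ = (30 - 16)/(9 - 6) ≡ 14/3 mod 31. 3⁻¹ ≡ 21 (mod 31) since 3·21 = 63 ≡ 1, so λ ≡ 15.
  x = λ² - 6 - 9 = 225 - 15 ≡ 24; y = λ·(6 - 24) - 16 ≡ 24. → (24, 24)
11P: (24, 24) + (9, 30). λ = (30 - 24)/(9 - 24) ≡ 6/16 mod 31. 16⁻¹ ≡ 2 (mod 31), so λ ≡ 12.
  x = λ² - 24 - 9 = 144 - 33 ≡ 18; y = λ·(24 - 18) - 24 ≡ 17. → (18, 17)
12P: (18, 17) + (9, 30). λ = (30 - 17)/(9 - 18) ≡ 13/22 mod 31. 22⁻¹ ≡ 24 (mod 31), so λ ≡ 2.
  x = λ² - 18 - 9 = 4 - 27 ≡ 8; y = λ·(18 - 8) - 17 ≡ 3. → (8, 3)

(8, 3)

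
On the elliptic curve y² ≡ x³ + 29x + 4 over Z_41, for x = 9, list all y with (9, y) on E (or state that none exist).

x³ + 29x + 4 = 994 ≡ 10 (mod 41).
Square roots of 10 mod 41: 16 and 25 (since 16² = 256 ≡ 10).

16, 25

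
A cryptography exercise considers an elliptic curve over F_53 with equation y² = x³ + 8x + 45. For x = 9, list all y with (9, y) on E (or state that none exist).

none

x³ + 8x + 45 = 846 ≡ 51 (mod 53).
51 is a non-residue mod 53; no y exists.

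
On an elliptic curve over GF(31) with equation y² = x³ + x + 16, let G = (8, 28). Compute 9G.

(20, 10)

Repeated addition: build up to 9G.
2G: tangent at (8, 28): λ = (3·8² + 1)/(2·28) ≡ 7/25. 25⁻¹ ≡ 5 (mod 31), so λ ≡ 7·5 ≡ 4.
  x = λ² - 8 - 8 = 16 - 16 ≡ 0; y = λ·(8 - 0) - 28 ≡ 4. → (0, 4)
3G: (0, 4) + (8, 28). λ = (28 - 4)/(8 - 0) ≡ 24/8 mod 31. 8⁻¹ ≡ 4 (mod 31), so λ ≡ 3.
  x = λ² - 0 - 8 = 9 - 8 ≡ 1; y = λ·(0 - 1) - 4 ≡ 24. → (1, 24)
4G: (1, 24) + (8, 28). λ = (28 - 24)/(8 - 1) ≡ 4/7 mod 31. 7⁻¹ ≡ 9 (mod 31), so λ ≡ 5.
  x = λ² - 1 - 8 = 25 - 9 ≡ 16; y = λ·(1 - 16) - 24 ≡ 25. → (16, 25)
5G: (16, 25) + (8, 28). λ = (28 - 25)/(8 - 16) ≡ 3/23 mod 31. 23⁻¹ ≡ 27 (mod 31), so λ ≡ 19.
  x = λ² - 16 - 8 = 361 - 24 ≡ 27; y = λ·(16 - 27) - 25 ≡ 14. → (27, 14)
6G: (27, 14) + (8, 28). λ = (28 - 14)/(8 - 27) ≡ 14/12 mod 31. 12⁻¹ ≡ 13 (mod 31), so λ ≡ 27.
  x = λ² - 27 - 8 = 729 - 35 ≡ 12; y = λ·(27 - 12) - 14 ≡ 19. → (12, 19)
7G: (12, 19) + (8, 28). λ = (28 - 19)/(8 - 12) ≡ 9/27 mod 31. 27⁻¹ ≡ 23 (mod 31) since 27·23 = 621 ≡ 1, so λ ≡ 21.
  x = λ² - 12 - 8 = 441 - 20 ≡ 18; y = λ·(12 - 18) - 19 ≡ 10. → (18, 10)
8G: (18, 10) + (8, 28). λ = (28 - 10)/(8 - 18) ≡ 18/21 mod 31. 21⁻¹ ≡ 3 (mod 31) since 21·3 = 63 ≡ 1, so λ ≡ 23.
  x = λ² - 18 - 8 = 529 - 26 ≡ 7; y = λ·(18 - 7) - 10 ≡ 26. → (7, 26)
9G: (7, 26) + (8, 28). λ = (28 - 26)/(8 - 7) ≡ 2/1 mod 31. 1⁻¹ ≡ 1 (mod 31) since 1·1 = 1 ≡ 1, so λ ≡ 2.
  x = λ² - 7 - 8 = 4 - 15 ≡ 20; y = λ·(7 - 20) - 26 ≡ 10. → (20, 10)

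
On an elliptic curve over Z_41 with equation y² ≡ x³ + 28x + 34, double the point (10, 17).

tangent at (10, 17): λ = (3·10² + 28)/(2·17) ≡ 0/34. 34⁻¹ ≡ 35 (mod 41), so λ ≡ 0·35 ≡ 0.
  x = λ² - 10 - 10 = 0 - 20 ≡ 21; y = λ·(10 - 21) - 17 ≡ 24. → (21, 24)

(21, 24)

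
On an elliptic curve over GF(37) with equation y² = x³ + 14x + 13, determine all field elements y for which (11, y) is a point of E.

x³ + 14x + 13 = 1498 ≡ 18 (mod 37).
18 is a non-residue mod 37; no y exists.

none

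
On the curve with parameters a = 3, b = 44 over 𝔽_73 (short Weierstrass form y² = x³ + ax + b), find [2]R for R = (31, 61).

tangent at (31, 61): λ = (3·31² + 3)/(2·61) ≡ 39/49. 49⁻¹ ≡ 3 (mod 73), so λ ≡ 39·3 ≡ 44.
  x = λ² - 31 - 31 = 1936 - 62 ≡ 49; y = λ·(31 - 49) - 61 ≡ 23. → (49, 23)

(49, 23)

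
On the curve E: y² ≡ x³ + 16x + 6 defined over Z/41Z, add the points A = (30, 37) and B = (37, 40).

(30, 37) + (37, 40). λ = (40 - 37)/(37 - 30) ≡ 3/7 mod 41. 7⁻¹ ≡ 6 (mod 41), so λ ≡ 18.
  x = λ² - 30 - 37 = 324 - 67 ≡ 11; y = λ·(30 - 11) - 37 ≡ 18. → (11, 18)

(11, 18)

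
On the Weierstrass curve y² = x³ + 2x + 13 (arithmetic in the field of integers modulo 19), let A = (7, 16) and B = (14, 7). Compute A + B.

(7, 16) + (14, 7). λ = (7 - 16)/(14 - 7) ≡ 10/7 mod 19. 7⁻¹ ≡ 11 (mod 19) since 7·11 = 77 ≡ 1, so λ ≡ 15.
  x = λ² - 7 - 14 = 225 - 21 ≡ 14; y = λ·(7 - 14) - 16 ≡ 12. → (14, 12)

(14, 12)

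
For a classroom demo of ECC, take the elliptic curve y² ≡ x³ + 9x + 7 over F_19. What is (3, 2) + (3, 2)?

(18, 15)

tangent at (3, 2): λ = (3·3² + 9)/(2·2) ≡ 17/4. 4⁻¹ ≡ 5 (mod 19), so λ ≡ 17·5 ≡ 9.
  x = λ² - 3 - 3 = 81 - 6 ≡ 18; y = λ·(3 - 18) - 2 ≡ 15. → (18, 15)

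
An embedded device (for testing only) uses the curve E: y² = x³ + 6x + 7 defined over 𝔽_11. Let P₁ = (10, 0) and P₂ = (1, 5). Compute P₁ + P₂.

(9, 8)

(10, 0) + (1, 5). λ = (5 - 0)/(1 - 10) ≡ 5/2 mod 11. 2⁻¹ ≡ 6 (mod 11) since 2·6 = 12 ≡ 1, so λ ≡ 8.
  x = λ² - 10 - 1 = 64 - 11 ≡ 9; y = λ·(10 - 9) - 0 ≡ 8. → (9, 8)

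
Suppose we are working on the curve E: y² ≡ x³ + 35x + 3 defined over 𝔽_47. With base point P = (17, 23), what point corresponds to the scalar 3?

(7, 36)

Repeated addition: build up to 3P.
2P: tangent at (17, 23): λ = (3·17² + 35)/(2·23) ≡ 9/46. 46⁻¹ ≡ 46 (mod 47) since 46·46 = 2116 ≡ 1, so λ ≡ 9·46 ≡ 38.
  x = λ² - 17 - 17 = 1444 - 34 ≡ 0; y = λ·(17 - 0) - 23 ≡ 12. → (0, 12)
3P: (0, 12) + (17, 23). λ = (23 - 12)/(17 - 0) ≡ 11/17 mod 47. 17⁻¹ ≡ 36 (mod 47) since 17·36 = 612 ≡ 1, so λ ≡ 20.
  x = λ² - 0 - 17 = 400 - 17 ≡ 7; y = λ·(0 - 7) - 12 ≡ 36. → (7, 36)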